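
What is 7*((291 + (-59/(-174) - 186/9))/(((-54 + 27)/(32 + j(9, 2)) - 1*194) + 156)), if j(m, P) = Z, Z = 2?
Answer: -1868181/38251 ≈ -48.840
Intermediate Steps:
j(m, P) = 2
7*((291 + (-59/(-174) - 186/9))/(((-54 + 27)/(32 + j(9, 2)) - 1*194) + 156)) = 7*((291 + (-59/(-174) - 186/9))/(((-54 + 27)/(32 + 2) - 1*194) + 156)) = 7*((291 + (-59*(-1/174) - 186*⅑))/((-27/34 - 194) + 156)) = 7*((291 + (59/174 - 62/3))/((-27*1/34 - 194) + 156)) = 7*((291 - 1179/58)/((-27/34 - 194) + 156)) = 7*(15699/(58*(-6623/34 + 156))) = 7*(15699/(58*(-1319/34))) = 7*((15699/58)*(-34/1319)) = 7*(-266883/38251) = -1868181/38251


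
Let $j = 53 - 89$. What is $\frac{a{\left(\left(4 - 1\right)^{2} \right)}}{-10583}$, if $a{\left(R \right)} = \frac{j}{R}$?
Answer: $\frac{4}{10583} \approx 0.00037796$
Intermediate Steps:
$j = -36$ ($j = 53 - 89 = -36$)
$a{\left(R \right)} = - \frac{36}{R}$
$\frac{a{\left(\left(4 - 1\right)^{2} \right)}}{-10583} = \frac{\left(-36\right) \frac{1}{\left(4 - 1\right)^{2}}}{-10583} = - \frac{36}{3^{2}} \left(- \frac{1}{10583}\right) = - \frac{36}{9} \left(- \frac{1}{10583}\right) = \left(-36\right) \frac{1}{9} \left(- \frac{1}{10583}\right) = \left(-4\right) \left(- \frac{1}{10583}\right) = \frac{4}{10583}$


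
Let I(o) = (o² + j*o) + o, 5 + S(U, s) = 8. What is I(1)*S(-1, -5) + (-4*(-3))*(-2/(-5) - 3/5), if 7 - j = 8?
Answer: ⅗ ≈ 0.60000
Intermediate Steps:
j = -1 (j = 7 - 1*8 = 7 - 8 = -1)
S(U, s) = 3 (S(U, s) = -5 + 8 = 3)
I(o) = o² (I(o) = (o² - o) + o = o²)
I(1)*S(-1, -5) + (-4*(-3))*(-2/(-5) - 3/5) = 1²*3 + (-4*(-3))*(-2/(-5) - 3/5) = 1*3 + 12*(-2*(-⅕) - 3*⅕) = 3 + 12*(⅖ - ⅗) = 3 + 12*(-⅕) = 3 - 12/5 = ⅗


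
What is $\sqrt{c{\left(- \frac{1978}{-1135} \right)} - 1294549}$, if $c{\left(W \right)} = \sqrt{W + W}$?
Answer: $\frac{\sqrt{-1667670385525 + 2270 \sqrt{1122515}}}{1135} \approx 1137.8 i$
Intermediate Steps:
$c{\left(W \right)} = \sqrt{2} \sqrt{W}$ ($c{\left(W \right)} = \sqrt{2 W} = \sqrt{2} \sqrt{W}$)
$\sqrt{c{\left(- \frac{1978}{-1135} \right)} - 1294549} = \sqrt{\sqrt{2} \sqrt{- \frac{1978}{-1135}} - 1294549} = \sqrt{\sqrt{2} \sqrt{\left(-1978\right) \left(- \frac{1}{1135}\right)} - 1294549} = \sqrt{\sqrt{2} \sqrt{\frac{1978}{1135}} - 1294549} = \sqrt{\sqrt{2} \frac{\sqrt{2245030}}{1135} - 1294549} = \sqrt{\frac{2 \sqrt{1122515}}{1135} - 1294549} = \sqrt{-1294549 + \frac{2 \sqrt{1122515}}{1135}}$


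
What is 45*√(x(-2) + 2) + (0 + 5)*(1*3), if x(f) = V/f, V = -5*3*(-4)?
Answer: 15 + 90*I*√7 ≈ 15.0 + 238.12*I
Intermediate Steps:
V = 60 (V = -15*(-4) = 60)
x(f) = 60/f
45*√(x(-2) + 2) + (0 + 5)*(1*3) = 45*√(60/(-2) + 2) + (0 + 5)*(1*3) = 45*√(60*(-½) + 2) + 5*3 = 45*√(-30 + 2) + 15 = 45*√(-28) + 15 = 45*(2*I*√7) + 15 = 90*I*√7 + 15 = 15 + 90*I*√7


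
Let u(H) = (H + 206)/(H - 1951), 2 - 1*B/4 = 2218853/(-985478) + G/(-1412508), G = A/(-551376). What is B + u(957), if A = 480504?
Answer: 172870082648250346/10916149633451937 ≈ 15.836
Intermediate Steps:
G = -20021/22974 (G = 480504/(-551376) = 480504*(-1/551376) = -20021/22974 ≈ -0.87146)
B = 5229357672119065/307497172773294 (B = 8 - 4*(2218853/(-985478) - 20021/22974/(-1412508)) = 8 - 4*(2218853*(-1/985478) - 20021/22974*(-1/1412508)) = 8 - 4*(-170681/75806 + 20021/32450958792) = 8 - 4*(-2769380289932713/1229988691093176) = 8 + 2769380289932713/307497172773294 = 5229357672119065/307497172773294 ≈ 17.006)
u(H) = (206 + H)/(-1951 + H)
B + u(957) = 5229357672119065/307497172773294 + (206 + 957)/(-1951 + 957) = 5229357672119065/307497172773294 + 1163/(-994) = 5229357672119065/307497172773294 - 1/994*1163 = 5229357672119065/307497172773294 - 1163/994 = 172870082648250346/10916149633451937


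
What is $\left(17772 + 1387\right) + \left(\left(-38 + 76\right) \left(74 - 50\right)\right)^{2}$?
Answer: $850903$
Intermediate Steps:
$\left(17772 + 1387\right) + \left(\left(-38 + 76\right) \left(74 - 50\right)\right)^{2} = 19159 + \left(38 \cdot 24\right)^{2} = 19159 + 912^{2} = 19159 + 831744 = 850903$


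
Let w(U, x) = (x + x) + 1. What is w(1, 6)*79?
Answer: 1027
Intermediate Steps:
w(U, x) = 1 + 2*x (w(U, x) = 2*x + 1 = 1 + 2*x)
w(1, 6)*79 = (1 + 2*6)*79 = (1 + 12)*79 = 13*79 = 1027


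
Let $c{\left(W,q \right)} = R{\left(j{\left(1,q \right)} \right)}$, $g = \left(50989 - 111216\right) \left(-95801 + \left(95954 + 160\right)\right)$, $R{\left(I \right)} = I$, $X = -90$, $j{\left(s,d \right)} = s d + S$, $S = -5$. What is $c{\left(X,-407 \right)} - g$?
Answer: $18850639$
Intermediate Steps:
$j{\left(s,d \right)} = -5 + d s$ ($j{\left(s,d \right)} = s d - 5 = d s - 5 = -5 + d s$)
$g = -18851051$ ($g = - 60227 \left(-95801 + 96114\right) = \left(-60227\right) 313 = -18851051$)
$c{\left(W,q \right)} = -5 + q$ ($c{\left(W,q \right)} = -5 + q 1 = -5 + q$)
$c{\left(X,-407 \right)} - g = \left(-5 - 407\right) - -18851051 = -412 + 18851051 = 18850639$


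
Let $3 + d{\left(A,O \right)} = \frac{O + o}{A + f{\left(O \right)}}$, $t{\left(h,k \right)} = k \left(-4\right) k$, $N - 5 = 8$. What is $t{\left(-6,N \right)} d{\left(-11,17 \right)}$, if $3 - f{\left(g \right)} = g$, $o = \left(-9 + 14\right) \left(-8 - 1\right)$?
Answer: $\frac{31772}{25} \approx 1270.9$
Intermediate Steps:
$N = 13$ ($N = 5 + 8 = 13$)
$o = -45$ ($o = 5 \left(-9\right) = -45$)
$t{\left(h,k \right)} = - 4 k^{2}$ ($t{\left(h,k \right)} = - 4 k k = - 4 k^{2}$)
$f{\left(g \right)} = 3 - g$
$d{\left(A,O \right)} = -3 + \frac{-45 + O}{3 + A - O}$ ($d{\left(A,O \right)} = -3 + \frac{O - 45}{A - \left(-3 + O\right)} = -3 + \frac{-45 + O}{3 + A - O}$)
$t{\left(-6,N \right)} d{\left(-11,17 \right)} = - 4 \cdot 13^{2} \frac{-54 - -33 + 4 \cdot 17}{3 - 11 - 17} = \left(-4\right) 169 \frac{-54 + 33 + 68}{3 - 11 - 17} = - 676 \frac{1}{-25} \cdot 47 = - 676 \left(\left(- \frac{1}{25}\right) 47\right) = \left(-676\right) \left(- \frac{47}{25}\right) = \frac{31772}{25}$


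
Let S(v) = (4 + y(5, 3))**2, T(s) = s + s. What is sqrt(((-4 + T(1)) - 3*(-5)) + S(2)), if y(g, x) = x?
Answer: sqrt(62) ≈ 7.8740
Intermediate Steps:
T(s) = 2*s
S(v) = 49 (S(v) = (4 + 3)**2 = 7**2 = 49)
sqrt(((-4 + T(1)) - 3*(-5)) + S(2)) = sqrt(((-4 + 2*1) - 3*(-5)) + 49) = sqrt(((-4 + 2) + 15) + 49) = sqrt((-2 + 15) + 49) = sqrt(13 + 49) = sqrt(62)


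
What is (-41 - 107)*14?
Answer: -2072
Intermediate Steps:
(-41 - 107)*14 = -148*14 = -2072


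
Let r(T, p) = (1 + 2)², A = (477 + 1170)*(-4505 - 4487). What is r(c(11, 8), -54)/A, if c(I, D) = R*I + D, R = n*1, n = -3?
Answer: -1/1645536 ≈ -6.0770e-7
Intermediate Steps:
R = -3 (R = -3*1 = -3)
c(I, D) = D - 3*I (c(I, D) = -3*I + D = D - 3*I)
A = -14809824 (A = 1647*(-8992) = -14809824)
r(T, p) = 9 (r(T, p) = 3² = 9)
r(c(11, 8), -54)/A = 9/(-14809824) = 9*(-1/14809824) = -1/1645536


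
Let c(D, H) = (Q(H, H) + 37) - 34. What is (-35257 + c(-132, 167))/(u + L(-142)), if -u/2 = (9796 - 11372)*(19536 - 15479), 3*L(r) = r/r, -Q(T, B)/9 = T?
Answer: -110271/38362993 ≈ -0.0028744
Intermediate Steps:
Q(T, B) = -9*T
L(r) = ⅓ (L(r) = (r/r)/3 = (⅓)*1 = ⅓)
u = 12787664 (u = -2*(9796 - 11372)*(19536 - 15479) = -(-3152)*4057 = -2*(-6393832) = 12787664)
c(D, H) = 3 - 9*H (c(D, H) = (-9*H + 37) - 34 = (37 - 9*H) - 34 = 3 - 9*H)
(-35257 + c(-132, 167))/(u + L(-142)) = (-35257 + (3 - 9*167))/(12787664 + ⅓) = (-35257 + (3 - 1503))/(38362993/3) = (-35257 - 1500)*(3/38362993) = -36757*3/38362993 = -110271/38362993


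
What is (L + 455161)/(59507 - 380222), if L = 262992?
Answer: -718153/320715 ≈ -2.2392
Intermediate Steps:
(L + 455161)/(59507 - 380222) = (262992 + 455161)/(59507 - 380222) = 718153/(-320715) = 718153*(-1/320715) = -718153/320715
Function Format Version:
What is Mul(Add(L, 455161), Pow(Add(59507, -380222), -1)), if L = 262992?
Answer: Rational(-718153, 320715) ≈ -2.2392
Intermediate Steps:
Mul(Add(L, 455161), Pow(Add(59507, -380222), -1)) = Mul(Add(262992, 455161), Pow(Add(59507, -380222), -1)) = Mul(718153, Pow(-320715, -1)) = Mul(718153, Rational(-1, 320715)) = Rational(-718153, 320715)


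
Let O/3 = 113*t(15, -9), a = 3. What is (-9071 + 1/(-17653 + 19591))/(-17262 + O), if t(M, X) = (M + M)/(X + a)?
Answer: 17579597/36738666 ≈ 0.47850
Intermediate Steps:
t(M, X) = 2*M/(3 + X) (t(M, X) = (M + M)/(X + 3) = (2*M)/(3 + X) = 2*M/(3 + X))
O = -1695 (O = 3*(113*(2*15/(3 - 9))) = 3*(113*(2*15/(-6))) = 3*(113*(2*15*(-⅙))) = 3*(113*(-5)) = 3*(-565) = -1695)
(-9071 + 1/(-17653 + 19591))/(-17262 + O) = (-9071 + 1/(-17653 + 19591))/(-17262 - 1695) = (-9071 + 1/1938)/(-18957) = (-9071 + 1/1938)*(-1/18957) = -17579597/1938*(-1/18957) = 17579597/36738666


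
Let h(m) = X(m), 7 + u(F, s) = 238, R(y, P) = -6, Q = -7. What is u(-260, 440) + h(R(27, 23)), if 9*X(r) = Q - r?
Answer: 2078/9 ≈ 230.89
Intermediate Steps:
u(F, s) = 231 (u(F, s) = -7 + 238 = 231)
X(r) = -7/9 - r/9 (X(r) = (-7 - r)/9 = -7/9 - r/9)
h(m) = -7/9 - m/9
u(-260, 440) + h(R(27, 23)) = 231 + (-7/9 - ⅑*(-6)) = 231 + (-7/9 + ⅔) = 231 - ⅑ = 2078/9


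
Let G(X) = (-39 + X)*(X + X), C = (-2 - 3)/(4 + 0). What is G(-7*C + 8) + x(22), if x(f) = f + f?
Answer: -5611/8 ≈ -701.38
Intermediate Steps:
C = -5/4 ≈ -1.2500
x(f) = 2*f
G(X) = 2*X*(-39 + X) (G(X) = (-39 + X)*(2*X) = 2*X*(-39 + X))
G(-7*C + 8) + x(22) = 2*(-7*(-5/4) + 8)*(-39 + (-7*(-5/4) + 8)) + 2*22 = 2*(35/4 + 8)*(-39 + (35/4 + 8)) + 44 = 2*(67/4)*(-39 + 67/4) + 44 = 2*(67/4)*(-89/4) + 44 = -5963/8 + 44 = -5611/8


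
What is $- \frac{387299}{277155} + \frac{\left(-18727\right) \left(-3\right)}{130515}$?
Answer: $- \frac{2331832262}{2411525655} \approx -0.96695$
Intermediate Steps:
$- \frac{387299}{277155} + \frac{\left(-18727\right) \left(-3\right)}{130515} = \left(-387299\right) \frac{1}{277155} + 56181 \cdot \frac{1}{130515} = - \frac{387299}{277155} + \frac{18727}{43505} = - \frac{2331832262}{2411525655}$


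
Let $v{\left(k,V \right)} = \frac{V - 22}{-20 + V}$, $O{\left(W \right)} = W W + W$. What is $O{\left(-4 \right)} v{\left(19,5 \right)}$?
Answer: $\frac{68}{5} \approx 13.6$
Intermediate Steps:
$O{\left(W \right)} = W + W^{2}$ ($O{\left(W \right)} = W^{2} + W = W + W^{2}$)
$v{\left(k,V \right)} = \frac{-22 + V}{-20 + V}$
$O{\left(-4 \right)} v{\left(19,5 \right)} = - 4 \left(1 - 4\right) \frac{-22 + 5}{-20 + 5} = \left(-4\right) \left(-3\right) \frac{1}{-15} \left(-17\right) = 12 \left(\left(- \frac{1}{15}\right) \left(-17\right)\right) = 12 \cdot \frac{17}{15} = \frac{68}{5}$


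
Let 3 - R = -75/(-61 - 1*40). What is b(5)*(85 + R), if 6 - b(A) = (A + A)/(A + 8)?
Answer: 599284/1313 ≈ 456.42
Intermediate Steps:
b(A) = 6 - 2*A/(8 + A) (b(A) = 6 - (A + A)/(A + 8) = 6 - 2*A/(8 + A))
R = 228/101 (R = 3 - (-75)/(-61 - 1*40) = 3 - (-75)/(-61 - 40) = 3 - (-75)/(-101) = 3 - (-75)*(-1)/101 = 3 - 1*75/101 = 3 - 75/101 = 228/101 ≈ 2.2574)
b(5)*(85 + R) = (4*(12 + 5)/(8 + 5))*(85 + 228/101) = (4*17/13)*(8813/101) = (4*(1/13)*17)*(8813/101) = (68/13)*(8813/101) = 599284/1313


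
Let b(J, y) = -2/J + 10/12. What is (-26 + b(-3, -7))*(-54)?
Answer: 1323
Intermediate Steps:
b(J, y) = ⅚ - 2/J (b(J, y) = -2/J + 10*(1/12) = -2/J + ⅚ = ⅚ - 2/J)
(-26 + b(-3, -7))*(-54) = (-26 + (⅚ - 2/(-3)))*(-54) = (-26 + (⅚ - 2*(-⅓)))*(-54) = (-26 + (⅚ + ⅔))*(-54) = (-26 + 3/2)*(-54) = -49/2*(-54) = 1323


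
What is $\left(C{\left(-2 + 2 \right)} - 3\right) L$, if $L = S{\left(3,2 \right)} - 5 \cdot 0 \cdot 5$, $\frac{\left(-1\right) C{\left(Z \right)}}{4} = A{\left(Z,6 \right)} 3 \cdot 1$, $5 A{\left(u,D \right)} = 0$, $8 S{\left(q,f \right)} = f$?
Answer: $- \frac{3}{4} \approx -0.75$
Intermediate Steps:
$S{\left(q,f \right)} = \frac{f}{8}$
$A{\left(u,D \right)} = 0$ ($A{\left(u,D \right)} = \frac{1}{5} \cdot 0 = 0$)
$C{\left(Z \right)} = 0$ ($C{\left(Z \right)} = - 4 \cdot 0 \cdot 3 \cdot 1 = - 4 \cdot 0 \cdot 1 = \left(-4\right) 0 = 0$)
$L = \frac{1}{4}$ ($L = \frac{1}{8} \cdot 2 - 5 \cdot 0 \cdot 5 = \frac{1}{4} - 0 \cdot 5 = \frac{1}{4} - 0 = \frac{1}{4} + 0 = \frac{1}{4} \approx 0.25$)
$\left(C{\left(-2 + 2 \right)} - 3\right) L = \left(0 - 3\right) \frac{1}{4} = \left(-3\right) \frac{1}{4} = - \frac{3}{4}$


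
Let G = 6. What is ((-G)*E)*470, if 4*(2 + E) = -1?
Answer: 6345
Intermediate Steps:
E = -9/4 (E = -2 + (1/4)*(-1) = -2 - 1/4 = -9/4 ≈ -2.2500)
((-G)*E)*470 = (-1*6*(-9/4))*470 = -6*(-9/4)*470 = (27/2)*470 = 6345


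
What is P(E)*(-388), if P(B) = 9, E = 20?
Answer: -3492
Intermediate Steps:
P(E)*(-388) = 9*(-388) = -3492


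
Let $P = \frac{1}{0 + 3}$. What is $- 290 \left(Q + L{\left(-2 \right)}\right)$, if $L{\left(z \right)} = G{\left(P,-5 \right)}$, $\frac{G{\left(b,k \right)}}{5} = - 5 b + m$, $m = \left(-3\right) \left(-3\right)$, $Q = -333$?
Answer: $\frac{257810}{3} \approx 85937.0$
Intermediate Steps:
$P = \frac{1}{3} \approx 0.33333$
$m = 9$
$G{\left(b,k \right)} = 45 - 25 b$ ($G{\left(b,k \right)} = 5 \left(- 5 b + 9\right) = 5 \left(9 - 5 b\right) = 45 - 25 b$)
$L{\left(z \right)} = \frac{110}{3}$ ($L{\left(z \right)} = 45 - \frac{25}{3} = \frac{110}{3}$)
$- 290 \left(Q + L{\left(-2 \right)}\right) = - 290 \left(-333 + \frac{110}{3}\right) = \left(-290\right) \left(- \frac{889}{3}\right) = \frac{257810}{3}$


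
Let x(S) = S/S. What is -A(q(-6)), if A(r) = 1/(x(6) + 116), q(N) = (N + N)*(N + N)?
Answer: -1/117 ≈ -0.0085470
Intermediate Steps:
q(N) = 4*N² (q(N) = (2*N)*(2*N) = 4*N²)
x(S) = 1
A(r) = 1/117 (A(r) = 1/(1 + 116) = 1/117)
-A(q(-6)) = -1*1/117 = -1/117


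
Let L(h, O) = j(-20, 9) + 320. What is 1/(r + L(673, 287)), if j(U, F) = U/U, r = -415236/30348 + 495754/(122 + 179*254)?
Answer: 19215342/6114171499 ≈ 0.0031428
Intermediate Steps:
r = -53953283/19215342 (r = -415236*1/30348 + 495754/(122 + 45466) = -34603/2529 + 495754/45588 = -34603/2529 + 495754*(1/45588) = -34603/2529 + 247877/22794 = -53953283/19215342 ≈ -2.8078)
j(U, F) = 1
L(h, O) = 321 (L(h, O) = 1 + 320 = 321)
1/(r + L(673, 287)) = 1/(-53953283/19215342 + 321) = 1/(6114171499/19215342) = 19215342/6114171499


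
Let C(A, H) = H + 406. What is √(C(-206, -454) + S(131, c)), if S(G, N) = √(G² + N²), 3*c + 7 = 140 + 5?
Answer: √(-48 + √19277) ≈ 9.5311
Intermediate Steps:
c = 46 (c = -7/3 + (140 + 5)/3 = -7/3 + (⅓)*145 = -7/3 + 145/3 = 46)
C(A, H) = 406 + H
√(C(-206, -454) + S(131, c)) = √((406 - 454) + √(131² + 46²)) = √(-48 + √(17161 + 2116)) = √(-48 + √19277)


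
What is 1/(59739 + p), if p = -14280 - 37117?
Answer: 1/8342 ≈ 0.00011988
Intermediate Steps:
p = -51397
1/(59739 + p) = 1/(59739 - 51397) = 1/8342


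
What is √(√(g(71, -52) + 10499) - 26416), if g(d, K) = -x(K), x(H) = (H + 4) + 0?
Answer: √(-26416 + √10547) ≈ 162.21*I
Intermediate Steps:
x(H) = 4 + H (x(H) = (4 + H) + 0 = 4 + H)
g(d, K) = -4 - K (g(d, K) = -(4 + K) = -4 - K)
√(√(g(71, -52) + 10499) - 26416) = √(√((-4 - 1*(-52)) + 10499) - 26416) = √(√((-4 + 52) + 10499) - 26416) = √(√(48 + 10499) - 26416) = √(√10547 - 26416) = √(-26416 + √10547)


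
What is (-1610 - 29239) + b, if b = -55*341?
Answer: -49604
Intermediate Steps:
b = -18755
(-1610 - 29239) + b = (-1610 - 29239) - 18755 = -30849 - 18755 = -49604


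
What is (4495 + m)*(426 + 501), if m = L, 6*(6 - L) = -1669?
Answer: 8860575/2 ≈ 4.4303e+6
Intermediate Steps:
L = 1705/6 (L = 6 - 1/6*(-1669) = 6 + 1669/6 = 1705/6 ≈ 284.17)
m = 1705/6 ≈ 284.17
(4495 + m)*(426 + 501) = (4495 + 1705/6)*(426 + 501) = (28675/6)*927 = 8860575/2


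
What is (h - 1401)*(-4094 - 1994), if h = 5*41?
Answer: 7281248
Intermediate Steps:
h = 205
(h - 1401)*(-4094 - 1994) = (205 - 1401)*(-4094 - 1994) = -1196*(-6088) = 7281248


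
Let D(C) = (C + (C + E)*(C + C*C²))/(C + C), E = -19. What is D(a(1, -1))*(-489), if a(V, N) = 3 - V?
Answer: 20538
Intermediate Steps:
D(C) = (C + (-19 + C)*(C + C³))/(2*C) (D(C) = (C + (C - 19)*(C + C*C²))/(C + C) = (C + (-19 + C)*(C + C³))/((2*C)) = (C + (-19 + C)*(C + C³))*(1/(2*C)) = (C + (-19 + C)*(C + C³))/(2*C))
D(a(1, -1))*(-489) = (-9 + (3 - 1*1)/2 + (3 - 1*1)³/2 - 19*(3 - 1*1)²/2)*(-489) = (-9 + (3 - 1)/2 + (3 - 1)³/2 - 19*(3 - 1)²/2)*(-489) = (-9 + (½)*2 + (½)*2³ - 19/2*2²)*(-489) = (-9 + 1 + (½)*8 - 19/2*4)*(-489) = (-9 + 1 + 4 - 38)*(-489) = -42*(-489) = 20538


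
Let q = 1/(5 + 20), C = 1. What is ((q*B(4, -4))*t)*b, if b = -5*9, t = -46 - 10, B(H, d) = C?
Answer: 504/5 ≈ 100.80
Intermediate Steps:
B(H, d) = 1
q = 1/25 ≈ 0.040000
t = -56
b = -45
((q*B(4, -4))*t)*b = (((1/25)*1)*(-56))*(-45) = ((1/25)*(-56))*(-45) = -56/25*(-45) = 504/5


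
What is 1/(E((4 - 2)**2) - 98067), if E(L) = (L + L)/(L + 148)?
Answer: -19/1863272 ≈ -1.0197e-5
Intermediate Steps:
E(L) = 2*L/(148 + L) (E(L) = (2*L)/(148 + L) = 2*L/(148 + L))
1/(E((4 - 2)**2) - 98067) = 1/(2*(4 - 2)**2/(148 + (4 - 2)**2) - 98067) = 1/(2*2**2/(148 + 2**2) - 98067) = 1/(2*4/(148 + 4) - 98067) = 1/(2*4/152 - 98067) = 1/(2*4*(1/152) - 98067) = 1/(1/19 - 98067) = 1/(-1863272/19) = -19/1863272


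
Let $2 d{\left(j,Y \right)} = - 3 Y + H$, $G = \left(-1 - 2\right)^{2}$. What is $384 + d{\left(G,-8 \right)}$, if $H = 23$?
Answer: $\frac{815}{2} \approx 407.5$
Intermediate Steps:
$G = 9$ ($G = \left(-3\right)^{2} = 9$)
$d{\left(j,Y \right)} = \frac{23}{2} - \frac{3 Y}{2}$ ($d{\left(j,Y \right)} = \frac{- 3 Y + 23}{2} = \frac{23 - 3 Y}{2} = \frac{23}{2} - \frac{3 Y}{2}$)
$384 + d{\left(G,-8 \right)} = 384 + \left(\frac{23}{2} - -12\right) = 384 + \left(\frac{23}{2} + 12\right) = 384 + \frac{47}{2} = \frac{815}{2}$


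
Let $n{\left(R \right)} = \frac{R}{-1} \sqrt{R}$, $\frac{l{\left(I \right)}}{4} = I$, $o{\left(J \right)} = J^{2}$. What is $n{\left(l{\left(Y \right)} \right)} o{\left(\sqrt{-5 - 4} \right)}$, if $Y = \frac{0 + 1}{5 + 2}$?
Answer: $\frac{72 \sqrt{7}}{49} \approx 3.8876$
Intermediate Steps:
$Y = \frac{1}{7}$ ($Y = 1 \cdot \frac{1}{7} = \frac{1}{7} \approx 0.14286$)
$l{\left(I \right)} = 4 I$
$n{\left(R \right)} = - R^{\frac{3}{2}}$ ($n{\left(R \right)} = R \left(-1\right) \sqrt{R} = - R \sqrt{R} = - R^{\frac{3}{2}}$)
$n{\left(l{\left(Y \right)} \right)} o{\left(\sqrt{-5 - 4} \right)} = - \left(4 \cdot \frac{1}{7}\right)^{\frac{3}{2}} \left(\sqrt{-5 - 4}\right)^{2} = - \left(\frac{4}{7}\right)^{\frac{3}{2}} \left(\sqrt{-9}\right)^{2} = - \frac{8 \sqrt{7}}{49} \left(3 i\right)^{2} = - \frac{8 \sqrt{7}}{49} \left(-9\right) = \frac{72 \sqrt{7}}{49}$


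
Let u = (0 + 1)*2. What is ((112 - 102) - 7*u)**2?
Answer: 16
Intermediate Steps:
u = 2 (u = 1*2 = 2)
((112 - 102) - 7*u)**2 = ((112 - 102) - 7*2)**2 = (10 - 14)**2 = (-4)**2 = 16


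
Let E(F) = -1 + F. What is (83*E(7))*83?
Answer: 41334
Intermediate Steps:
(83*E(7))*83 = (83*(-1 + 7))*83 = (83*6)*83 = 498*83 = 41334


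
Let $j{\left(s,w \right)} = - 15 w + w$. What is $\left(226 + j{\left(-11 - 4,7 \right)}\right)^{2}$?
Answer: $16384$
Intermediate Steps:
$j{\left(s,w \right)} = - 14 w$
$\left(226 + j{\left(-11 - 4,7 \right)}\right)^{2} = \left(226 - 98\right)^{2} = 128^{2} = 16384$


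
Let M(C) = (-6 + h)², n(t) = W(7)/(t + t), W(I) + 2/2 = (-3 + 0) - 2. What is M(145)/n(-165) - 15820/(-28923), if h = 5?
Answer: 1606585/28923 ≈ 55.547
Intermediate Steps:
W(I) = -6 (W(I) = -1 + ((-3 + 0) - 2) = -1 + (-3 - 2) = -1 - 5 = -6)
n(t) = -3/t (n(t) = -6/(t + t) = -6*1/(2*t) = -3/t)
M(C) = 1 (M(C) = (-6 + 5)² = (-1)² = 1)
M(145)/n(-165) - 15820/(-28923) = 1/(-3/(-165)) - 15820/(-28923) = 1/(-3*(-1/165)) - 15820*(-1/28923) = 1/(1/55) + 15820/28923 = 1*55 + 15820/28923 = 55 + 15820/28923 = 1606585/28923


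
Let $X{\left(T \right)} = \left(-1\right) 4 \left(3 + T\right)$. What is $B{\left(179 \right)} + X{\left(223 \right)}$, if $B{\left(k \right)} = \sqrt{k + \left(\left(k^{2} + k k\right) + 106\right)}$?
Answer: $-904 + \sqrt{64367} \approx -650.29$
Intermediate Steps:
$B{\left(k \right)} = \sqrt{106 + k + 2 k^{2}}$ ($B{\left(k \right)} = \sqrt{k + \left(\left(k^{2} + k^{2}\right) + 106\right)} = \sqrt{k + \left(2 k^{2} + 106\right)} = \sqrt{k + \left(106 + 2 k^{2}\right)} = \sqrt{106 + k + 2 k^{2}}$)
$X{\left(T \right)} = -12 - 4 T$ ($X{\left(T \right)} = - 4 \left(3 + T\right) = -12 - 4 T$)
$B{\left(179 \right)} + X{\left(223 \right)} = \sqrt{106 + 179 + 2 \cdot 179^{2}} - 904 = \sqrt{106 + 179 + 2 \cdot 32041} - 904 = \sqrt{106 + 179 + 64082} - 904 = \sqrt{64367} - 904 = -904 + \sqrt{64367}$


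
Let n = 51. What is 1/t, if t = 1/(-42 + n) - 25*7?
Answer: -9/1574 ≈ -0.0057179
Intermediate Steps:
t = -1574/9 (t = 1/(-42 + 51) - 25*7 = 1/9 - 175 = ⅑ - 175 = -1574/9 ≈ -174.89)
1/t = 1/(-1574/9) = -9/1574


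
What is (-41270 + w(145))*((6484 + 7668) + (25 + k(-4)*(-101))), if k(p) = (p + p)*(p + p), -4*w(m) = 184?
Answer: -318670308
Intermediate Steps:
w(m) = -46 (w(m) = -¼*184 = -46)
k(p) = 4*p² (k(p) = (2*p)*(2*p) = 4*p²)
(-41270 + w(145))*((6484 + 7668) + (25 + k(-4)*(-101))) = (-41270 - 46)*((6484 + 7668) + (25 + (4*(-4)²)*(-101))) = -41316*(14152 + (25 + (4*16)*(-101))) = -41316*(14152 + (25 + 64*(-101))) = -41316*(14152 + (25 - 6464)) = -41316*(14152 - 6439) = -41316*7713 = -318670308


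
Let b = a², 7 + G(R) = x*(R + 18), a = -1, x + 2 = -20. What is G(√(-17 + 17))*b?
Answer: -403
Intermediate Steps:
x = -22 (x = -2 - 20 = -22)
G(R) = -403 - 22*R (G(R) = -7 - 22*(R + 18) = -7 - 22*(18 + R) = -7 + (-396 - 22*R) = -403 - 22*R)
b = 1 (b = (-1)² = 1)
G(√(-17 + 17))*b = (-403 - 22*√(-17 + 17))*1 = (-403 - 22*√0)*1 = (-403 - 22*0)*1 = (-403 + 0)*1 = -403*1 = -403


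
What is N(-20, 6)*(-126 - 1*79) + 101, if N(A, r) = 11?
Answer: -2154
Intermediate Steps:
N(-20, 6)*(-126 - 1*79) + 101 = 11*(-126 - 1*79) + 101 = 11*(-126 - 79) + 101 = 11*(-205) + 101 = -2255 + 101 = -2154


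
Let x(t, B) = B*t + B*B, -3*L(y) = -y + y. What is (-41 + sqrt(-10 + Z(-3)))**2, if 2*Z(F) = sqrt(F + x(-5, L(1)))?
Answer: (82 - sqrt(2)*sqrt(-20 + I*sqrt(3)))**2/4 ≈ 1659.8 - 258.68*I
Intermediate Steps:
L(y) = 0 (L(y) = -(-y + y)/3 = -1/3*0 = 0)
x(t, B) = B**2 + B*t (x(t, B) = B*t + B**2 = B**2 + B*t)
Z(F) = sqrt(F)/2 (Z(F) = sqrt(F + 0*(0 - 5))/2 = sqrt(F + 0*(-5))/2 = sqrt(F + 0)/2 = sqrt(F)/2)
(-41 + sqrt(-10 + Z(-3)))**2 = (-41 + sqrt(-10 + sqrt(-3)/2))**2 = (-41 + sqrt(-10 + (I*sqrt(3))/2))**2 = (-41 + sqrt(-10 + I*sqrt(3)/2))**2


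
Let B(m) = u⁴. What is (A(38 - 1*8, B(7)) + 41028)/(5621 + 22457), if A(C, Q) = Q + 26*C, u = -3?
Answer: 41889/28078 ≈ 1.4919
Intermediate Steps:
B(m) = 81 (B(m) = (-3)⁴ = 81)
(A(38 - 1*8, B(7)) + 41028)/(5621 + 22457) = ((81 + 26*(38 - 1*8)) + 41028)/(5621 + 22457) = ((81 + 26*(38 - 8)) + 41028)/28078 = ((81 + 26*30) + 41028)*(1/28078) = ((81 + 780) + 41028)*(1/28078) = (861 + 41028)*(1/28078) = 41889*(1/28078) = 41889/28078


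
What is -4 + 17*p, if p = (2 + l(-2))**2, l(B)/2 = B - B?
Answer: 64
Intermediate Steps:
l(B) = 0 (l(B) = 2*(B - B) = 2*0 = 0)
p = 4 (p = (2 + 0)**2 = 2**2 = 4)
-4 + 17*p = -4 + 17*4 = -4 + 68 = 64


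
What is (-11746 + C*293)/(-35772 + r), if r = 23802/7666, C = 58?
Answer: -20115584/137102175 ≈ -0.14672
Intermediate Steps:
r = 11901/3833 (r = 23802*(1/7666) = 11901/3833 ≈ 3.1049)
(-11746 + C*293)/(-35772 + r) = (-11746 + 58*293)/(-35772 + 11901/3833) = (-11746 + 16994)/(-137102175/3833) = 5248*(-3833/137102175) = -20115584/137102175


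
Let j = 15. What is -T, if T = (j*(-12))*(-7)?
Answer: -1260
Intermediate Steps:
T = 1260 (T = (15*(-12))*(-7) = -180*(-7) = 1260)
-T = -1*1260 = -1260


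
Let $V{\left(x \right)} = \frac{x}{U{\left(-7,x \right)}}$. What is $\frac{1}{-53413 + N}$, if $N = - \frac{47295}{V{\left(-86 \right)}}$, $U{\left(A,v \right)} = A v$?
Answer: $\frac{1}{277652} \approx 3.6016 \cdot 10^{-6}$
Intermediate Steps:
$V{\left(x \right)} = - \frac{1}{7}$ ($V{\left(x \right)} = \frac{x}{\left(-7\right) x} = x \left(- \frac{1}{7 x}\right) = - \frac{1}{7}$)
$N = 331065$ ($N = - \frac{47295}{- \frac{1}{7}} = \left(-47295\right) \left(-7\right) = 331065$)
$\frac{1}{-53413 + N} = \frac{1}{-53413 + 331065} = \frac{1}{277652}$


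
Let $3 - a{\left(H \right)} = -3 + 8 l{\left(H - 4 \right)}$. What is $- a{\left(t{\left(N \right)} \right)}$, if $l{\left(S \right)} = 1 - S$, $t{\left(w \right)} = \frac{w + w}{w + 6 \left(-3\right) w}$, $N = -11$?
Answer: $\frac{594}{17} \approx 34.941$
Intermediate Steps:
$t{\left(w \right)} = - \frac{2}{17}$ ($t{\left(w \right)} = \frac{2 w}{w - 18 w} = \frac{2 w}{\left(-17\right) w} = 2 w \left(- \frac{1}{17 w}\right) = - \frac{2}{17}$)
$a{\left(H \right)} = -34 + 8 H$ ($a{\left(H \right)} = 3 - \left(-3 + 8 \left(1 - \left(H - 4\right)\right)\right) = 3 - \left(-3 + 8 \left(1 - \left(-4 + H\right)\right)\right) = 3 - \left(-3 + 8 \left(5 - H\right)\right) = 3 - \left(-3 - \left(-40 + 8 H\right)\right) = 3 - \left(37 - 8 H\right) = 3 + \left(-37 + 8 H\right) = -34 + 8 H$)
$- a{\left(t{\left(N \right)} \right)} = - (-34 + 8 \left(- \frac{2}{17}\right)) = - (-34 - \frac{16}{17}) = \left(-1\right) \left(- \frac{594}{17}\right) = \frac{594}{17}$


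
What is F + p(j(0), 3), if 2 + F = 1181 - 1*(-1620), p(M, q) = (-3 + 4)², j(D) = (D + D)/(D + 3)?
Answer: 2800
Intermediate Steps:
j(D) = 2*D/(3 + D) (j(D) = (2*D)/(3 + D) = 2*D/(3 + D))
p(M, q) = 1 (p(M, q) = 1² = 1)
F = 2799 (F = -2 + (1181 - 1*(-1620)) = -2 + (1181 + 1620) = -2 + 2801 = 2799)
F + p(j(0), 3) = 2799 + 1 = 2800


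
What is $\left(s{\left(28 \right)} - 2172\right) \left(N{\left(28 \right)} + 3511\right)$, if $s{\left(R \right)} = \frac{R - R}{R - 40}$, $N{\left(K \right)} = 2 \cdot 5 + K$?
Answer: $-7708428$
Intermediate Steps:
$N{\left(K \right)} = 10 + K$
$s{\left(R \right)} = 0$ ($s{\left(R \right)} = \frac{0}{-40 + R} = 0$)
$\left(s{\left(28 \right)} - 2172\right) \left(N{\left(28 \right)} + 3511\right) = \left(0 - 2172\right) \left(\left(10 + 28\right) + 3511\right) = - 2172 \left(38 + 3511\right) = \left(-2172\right) 3549 = -7708428$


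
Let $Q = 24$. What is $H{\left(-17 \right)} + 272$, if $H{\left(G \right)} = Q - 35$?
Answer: $261$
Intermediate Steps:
$H{\left(G \right)} = -11$ ($H{\left(G \right)} = 24 - 35 = -11$)
$H{\left(-17 \right)} + 272 = -11 + 272 = 261$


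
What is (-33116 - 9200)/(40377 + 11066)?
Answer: -42316/51443 ≈ -0.82258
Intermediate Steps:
(-33116 - 9200)/(40377 + 11066) = -42316/51443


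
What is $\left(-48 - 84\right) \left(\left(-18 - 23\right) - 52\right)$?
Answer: $12276$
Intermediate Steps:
$\left(-48 - 84\right) \left(\left(-18 - 23\right) - 52\right) = - 132 \left(\left(-18 - 23\right) - 52\right) = - 132 \left(-41 - 52\right) = \left(-132\right) \left(-93\right) = 12276$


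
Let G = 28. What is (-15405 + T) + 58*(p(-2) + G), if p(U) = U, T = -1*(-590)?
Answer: -13307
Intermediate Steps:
T = 590
(-15405 + T) + 58*(p(-2) + G) = (-15405 + 590) + 58*(-2 + 28) = -14815 + 58*26 = -14815 + 1508 = -13307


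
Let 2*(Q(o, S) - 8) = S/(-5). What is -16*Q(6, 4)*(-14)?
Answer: 8512/5 ≈ 1702.4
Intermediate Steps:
Q(o, S) = 8 - S/10 (Q(o, S) = 8 + (S/(-5))/2 = 8 + (S*(-⅕))/2 = 8 + (-S/5)/2 = 8 - S/10)
-16*Q(6, 4)*(-14) = -16*(8 - ⅒*4)*(-14) = -16*(8 - ⅖)*(-14) = -16*38/5*(-14) = -608/5*(-14) = 8512/5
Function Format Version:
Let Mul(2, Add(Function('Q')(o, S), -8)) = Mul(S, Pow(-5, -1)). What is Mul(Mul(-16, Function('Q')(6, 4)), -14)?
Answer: Rational(8512, 5) ≈ 1702.4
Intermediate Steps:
Function('Q')(o, S) = Add(8, Mul(Rational(-1, 10), S)) (Function('Q')(o, S) = Add(8, Mul(Rational(1, 2), Mul(S, Pow(-5, -1)))) = Add(8, Mul(Rational(1, 2), Mul(S, Rational(-1, 5)))) = Add(8, Mul(Rational(1, 2), Mul(Rational(-1, 5), S))) = Add(8, Mul(Rational(-1, 10), S)))
Mul(Mul(-16, Function('Q')(6, 4)), -14) = Mul(Mul(-16, Add(8, Mul(Rational(-1, 10), 4))), -14) = Mul(Mul(-16, Add(8, Rational(-2, 5))), -14) = Mul(Mul(-16, Rational(38, 5)), -14) = Mul(Rational(-608, 5), -14) = Rational(8512, 5)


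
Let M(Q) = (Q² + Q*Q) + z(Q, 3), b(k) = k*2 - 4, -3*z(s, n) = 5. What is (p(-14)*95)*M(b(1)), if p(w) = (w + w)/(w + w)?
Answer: 1805/3 ≈ 601.67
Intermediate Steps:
z(s, n) = -5/3 (z(s, n) = -⅓*5 = -5/3)
p(w) = 1 (p(w) = (2*w)/((2*w)) = (2*w)*(1/(2*w)) = 1)
b(k) = -4 + 2*k (b(k) = 2*k - 4 = -4 + 2*k)
M(Q) = -5/3 + 2*Q² (M(Q) = (Q² + Q*Q) - 5/3 = (Q² + Q²) - 5/3 = 2*Q² - 5/3 = -5/3 + 2*Q²)
(p(-14)*95)*M(b(1)) = (1*95)*(-5/3 + 2*(-4 + 2*1)²) = 95*(-5/3 + 2*(-4 + 2)²) = 95*(-5/3 + 2*(-2)²) = 95*(-5/3 + 2*4) = 95*(-5/3 + 8) = 95*(19/3) = 1805/3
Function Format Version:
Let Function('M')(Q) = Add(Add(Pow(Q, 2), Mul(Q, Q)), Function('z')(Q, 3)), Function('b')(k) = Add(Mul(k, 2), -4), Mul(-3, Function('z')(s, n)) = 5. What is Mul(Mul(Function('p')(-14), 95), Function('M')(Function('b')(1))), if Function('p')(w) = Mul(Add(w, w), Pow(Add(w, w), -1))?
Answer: Rational(1805, 3) ≈ 601.67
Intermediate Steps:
Function('z')(s, n) = Rational(-5, 3) (Function('z')(s, n) = Mul(Rational(-1, 3), 5) = Rational(-5, 3))
Function('p')(w) = 1 (Function('p')(w) = Mul(Mul(2, w), Pow(Mul(2, w), -1)) = Mul(Mul(2, w), Mul(Rational(1, 2), Pow(w, -1))) = 1)
Function('b')(k) = Add(-4, Mul(2, k)) (Function('b')(k) = Add(Mul(2, k), -4) = Add(-4, Mul(2, k)))
Function('M')(Q) = Add(Rational(-5, 3), Mul(2, Pow(Q, 2))) (Function('M')(Q) = Add(Add(Pow(Q, 2), Mul(Q, Q)), Rational(-5, 3)) = Add(Add(Pow(Q, 2), Pow(Q, 2)), Rational(-5, 3)) = Add(Mul(2, Pow(Q, 2)), Rational(-5, 3)) = Add(Rational(-5, 3), Mul(2, Pow(Q, 2))))
Mul(Mul(Function('p')(-14), 95), Function('M')(Function('b')(1))) = Mul(Mul(1, 95), Add(Rational(-5, 3), Mul(2, Pow(Add(-4, Mul(2, 1)), 2)))) = Mul(95, Add(Rational(-5, 3), Mul(2, Pow(Add(-4, 2), 2)))) = Mul(95, Add(Rational(-5, 3), Mul(2, Pow(-2, 2)))) = Mul(95, Add(Rational(-5, 3), Mul(2, 4))) = Mul(95, Add(Rational(-5, 3), 8)) = Mul(95, Rational(19, 3)) = Rational(1805, 3)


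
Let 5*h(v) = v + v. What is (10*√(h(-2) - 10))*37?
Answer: 222*I*√30 ≈ 1215.9*I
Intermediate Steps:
h(v) = 2*v/5 (h(v) = (v + v)/5 = (2*v)/5 = 2*v/5)
(10*√(h(-2) - 10))*37 = (10*√((⅖)*(-2) - 10))*37 = (10*√(-⅘ - 10))*37 = (10*√(-54/5))*37 = (10*(3*I*√30/5))*37 = (6*I*√30)*37 = 222*I*√30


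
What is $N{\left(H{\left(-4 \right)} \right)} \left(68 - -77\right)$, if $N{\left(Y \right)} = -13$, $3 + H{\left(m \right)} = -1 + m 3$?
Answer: $-1885$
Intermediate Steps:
$H{\left(m \right)} = -4 + 3 m$ ($H{\left(m \right)} = -3 + \left(-1 + m 3\right) = -3 + \left(-1 + 3 m\right) = -4 + 3 m$)
$N{\left(H{\left(-4 \right)} \right)} \left(68 - -77\right) = - 13 \left(68 - -77\right) = - 13 \left(68 + 77\right) = \left(-13\right) 145 = -1885$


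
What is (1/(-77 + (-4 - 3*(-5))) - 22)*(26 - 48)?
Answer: 1453/3 ≈ 484.33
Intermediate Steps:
(1/(-77 + (-4 - 3*(-5))) - 22)*(26 - 48) = (1/(-77 + (-4 + 15)) - 22)*(-22) = (1/(-77 + 11) - 22)*(-22) = (1/(-66) - 22)*(-22) = (-1/66 - 22)*(-22) = -1453/66*(-22) = 1453/3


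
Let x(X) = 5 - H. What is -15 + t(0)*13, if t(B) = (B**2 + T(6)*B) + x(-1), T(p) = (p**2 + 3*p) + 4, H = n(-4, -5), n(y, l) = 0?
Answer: 50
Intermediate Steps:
H = 0
x(X) = 5 (x(X) = 5 - 1*0 = 5 + 0 = 5)
T(p) = 4 + p**2 + 3*p
t(B) = 5 + B**2 + 58*B (t(B) = (B**2 + (4 + 6**2 + 3*6)*B) + 5 = (B**2 + (4 + 36 + 18)*B) + 5 = (B**2 + 58*B) + 5 = 5 + B**2 + 58*B)
-15 + t(0)*13 = -15 + (5 + 0**2 + 58*0)*13 = -15 + (5 + 0 + 0)*13 = -15 + 5*13 = -15 + 65 = 50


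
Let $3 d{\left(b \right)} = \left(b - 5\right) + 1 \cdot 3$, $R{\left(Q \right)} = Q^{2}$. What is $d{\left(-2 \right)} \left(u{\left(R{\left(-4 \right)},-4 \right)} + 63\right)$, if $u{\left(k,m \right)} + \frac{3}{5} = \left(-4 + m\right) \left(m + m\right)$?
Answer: $- \frac{2528}{15} \approx -168.53$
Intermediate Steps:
$d{\left(b \right)} = - \frac{2}{3} + \frac{b}{3}$ ($d{\left(b \right)} = \frac{\left(b - 5\right) + 1 \cdot 3}{3} = \frac{\left(-5 + b\right) + 3}{3} = \frac{-2 + b}{3} = - \frac{2}{3} + \frac{b}{3}$)
$u{\left(k,m \right)} = - \frac{3}{5} + 2 m \left(-4 + m\right)$ ($u{\left(k,m \right)} = - \frac{3}{5} + \left(-4 + m\right) \left(m + m\right) = - \frac{3}{5} + \left(-4 + m\right) 2 m = - \frac{3}{5} + 2 m \left(-4 + m\right)$)
$d{\left(-2 \right)} \left(u{\left(R{\left(-4 \right)},-4 \right)} + 63\right) = \left(- \frac{2}{3} + \frac{1}{3} \left(-2\right)\right) \left(\left(- \frac{3}{5} - -32 + 2 \left(-4\right)^{2}\right) + 63\right) = \left(- \frac{2}{3} - \frac{2}{3}\right) \left(\left(- \frac{3}{5} + 32 + 2 \cdot 16\right) + 63\right) = - \frac{4 \left(\left(- \frac{3}{5} + 32 + 32\right) + 63\right)}{3} = - \frac{4 \left(\frac{317}{5} + 63\right)}{3} = \left(- \frac{4}{3}\right) \frac{632}{5} = - \frac{2528}{15}$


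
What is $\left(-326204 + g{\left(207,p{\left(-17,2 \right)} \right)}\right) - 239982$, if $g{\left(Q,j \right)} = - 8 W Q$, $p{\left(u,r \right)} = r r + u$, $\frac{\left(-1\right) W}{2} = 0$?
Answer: $-566186$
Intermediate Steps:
$W = 0$ ($W = \left(-2\right) 0 = 0$)
$p{\left(u,r \right)} = u + r^{2}$ ($p{\left(u,r \right)} = r^{2} + u = u + r^{2}$)
$g{\left(Q,j \right)} = 0$ ($g{\left(Q,j \right)} = \left(-8\right) 0 Q = 0 Q = 0$)
$\left(-326204 + g{\left(207,p{\left(-17,2 \right)} \right)}\right) - 239982 = \left(-326204 + 0\right) - 239982 = -326204 - 239982 = -566186$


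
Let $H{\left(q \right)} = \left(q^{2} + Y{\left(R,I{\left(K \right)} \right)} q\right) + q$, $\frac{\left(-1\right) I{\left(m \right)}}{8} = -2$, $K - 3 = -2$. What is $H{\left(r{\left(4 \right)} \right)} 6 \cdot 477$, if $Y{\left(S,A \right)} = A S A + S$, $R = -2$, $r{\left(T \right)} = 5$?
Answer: $-7269480$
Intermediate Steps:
$K = 1$ ($K = 3 - 2 = 1$)
$I{\left(m \right)} = 16$ ($I{\left(m \right)} = \left(-8\right) \left(-2\right) = 16$)
$Y{\left(S,A \right)} = S + S A^{2}$ ($Y{\left(S,A \right)} = S A^{2} + S = S + S A^{2}$)
$H{\left(q \right)} = q^{2} - 513 q$ ($H{\left(q \right)} = \left(q^{2} + - 2 \left(1 + 16^{2}\right) q\right) + q = \left(q^{2} + - 2 \left(1 + 256\right) q\right) + q = \left(q^{2} + \left(-2\right) 257 q\right) + q = \left(q^{2} - 514 q\right) + q = q^{2} - 513 q$)
$H{\left(r{\left(4 \right)} \right)} 6 \cdot 477 = 5 \left(-513 + 5\right) 6 \cdot 477 = 5 \left(-508\right) 2862 = \left(-2540\right) 2862 = -7269480$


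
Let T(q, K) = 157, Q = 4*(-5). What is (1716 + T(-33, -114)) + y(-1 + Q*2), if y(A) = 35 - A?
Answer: 1949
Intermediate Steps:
Q = -20
(1716 + T(-33, -114)) + y(-1 + Q*2) = (1716 + 157) + (35 - (-1 - 20*2)) = 1873 + (35 - (-1 - 40)) = 1873 + (35 - 1*(-41)) = 1873 + (35 + 41) = 1873 + 76 = 1949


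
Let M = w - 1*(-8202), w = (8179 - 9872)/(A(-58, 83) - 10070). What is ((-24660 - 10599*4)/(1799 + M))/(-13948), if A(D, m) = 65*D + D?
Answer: 21180552/44061602347 ≈ 0.00048070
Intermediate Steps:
A(D, m) = 66*D
w = 1693/13898 (w = (8179 - 9872)/(66*(-58) - 10070) = -1693/(-3828 - 10070) = -1693/(-13898) = -1693*(-1/13898) = 1693/13898 ≈ 0.12182)
M = 113993089/13898 (M = 1693/13898 - 1*(-8202) = 1693/13898 + 8202 = 113993089/13898 ≈ 8202.1)
((-24660 - 10599*4)/(1799 + M))/(-13948) = ((-24660 - 10599*4)/(1799 + 113993089/13898))/(-13948) = ((-24660 - 42396)/(138995591/13898))*(-1/13948) = -67056*13898/138995591*(-1/13948) = -931944288/138995591*(-1/13948) = 21180552/44061602347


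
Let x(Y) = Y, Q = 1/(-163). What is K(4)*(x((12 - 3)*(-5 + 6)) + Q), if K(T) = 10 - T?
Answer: 8796/163 ≈ 53.963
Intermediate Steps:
Q = -1/163 ≈ -0.0061350
K(4)*(x((12 - 3)*(-5 + 6)) + Q) = (10 - 1*4)*((12 - 3)*(-5 + 6) - 1/163) = (10 - 4)*(9*1 - 1/163) = 6*(9 - 1/163) = 6*(1466/163) = 8796/163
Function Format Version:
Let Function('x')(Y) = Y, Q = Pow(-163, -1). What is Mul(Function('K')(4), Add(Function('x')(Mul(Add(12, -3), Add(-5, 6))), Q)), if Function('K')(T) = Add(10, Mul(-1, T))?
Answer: Rational(8796, 163) ≈ 53.963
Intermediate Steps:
Q = Rational(-1, 163) ≈ -0.0061350
Mul(Function('K')(4), Add(Function('x')(Mul(Add(12, -3), Add(-5, 6))), Q)) = Mul(Add(10, Mul(-1, 4)), Add(Mul(Add(12, -3), Add(-5, 6)), Rational(-1, 163))) = Mul(Add(10, -4), Add(Mul(9, 1), Rational(-1, 163))) = Mul(6, Add(9, Rational(-1, 163))) = Mul(6, Rational(1466, 163)) = Rational(8796, 163)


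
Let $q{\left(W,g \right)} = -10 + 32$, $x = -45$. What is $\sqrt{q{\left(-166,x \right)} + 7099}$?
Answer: $\sqrt{7121} \approx 84.386$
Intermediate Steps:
$q{\left(W,g \right)} = 22$
$\sqrt{q{\left(-166,x \right)} + 7099} = \sqrt{22 + 7099} = \sqrt{7121}$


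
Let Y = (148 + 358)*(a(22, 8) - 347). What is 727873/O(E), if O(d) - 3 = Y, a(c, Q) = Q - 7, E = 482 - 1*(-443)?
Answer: -727873/175073 ≈ -4.1575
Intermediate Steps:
E = 925 (E = 482 + 443 = 925)
a(c, Q) = -7 + Q
Y = -175076 (Y = (148 + 358)*((-7 + 8) - 347) = 506*(1 - 347) = 506*(-346) = -175076)
O(d) = -175073 (O(d) = 3 - 175076 = -175073)
727873/O(E) = 727873/(-175073) = 727873*(-1/175073) = -727873/175073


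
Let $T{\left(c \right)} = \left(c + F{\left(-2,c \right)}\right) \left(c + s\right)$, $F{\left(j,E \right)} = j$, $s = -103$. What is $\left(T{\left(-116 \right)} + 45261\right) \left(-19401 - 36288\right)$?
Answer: $-3959654967$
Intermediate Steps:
$T{\left(c \right)} = \left(-103 + c\right) \left(-2 + c\right)$ ($T{\left(c \right)} = \left(c - 2\right) \left(c - 103\right) = \left(-2 + c\right) \left(-103 + c\right) = \left(-103 + c\right) \left(-2 + c\right)$)
$\left(T{\left(-116 \right)} + 45261\right) \left(-19401 - 36288\right) = \left(\left(206 + \left(-116\right)^{2} - -12180\right) + 45261\right) \left(-19401 - 36288\right) = \left(\left(206 + 13456 + 12180\right) + 45261\right) \left(-55689\right) = \left(25842 + 45261\right) \left(-55689\right) = 71103 \left(-55689\right) = -3959654967$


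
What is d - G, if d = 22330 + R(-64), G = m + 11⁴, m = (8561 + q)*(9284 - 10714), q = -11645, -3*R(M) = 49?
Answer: -13207342/3 ≈ -4.4024e+6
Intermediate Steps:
R(M) = -49/3 (R(M) = -⅓*49 = -49/3)
m = 4410120 (m = (8561 - 11645)*(9284 - 10714) = -3084*(-1430) = 4410120)
G = 4424761 (G = 4410120 + 11⁴ = 4410120 + 14641 = 4424761)
d = 66941/3 (d = 22330 - 49/3 = 66941/3 ≈ 22314.)
d - G = 66941/3 - 1*4424761 = 66941/3 - 4424761 = -13207342/3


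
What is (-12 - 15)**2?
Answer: 729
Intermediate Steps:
(-12 - 15)**2 = (-27)**2 = 729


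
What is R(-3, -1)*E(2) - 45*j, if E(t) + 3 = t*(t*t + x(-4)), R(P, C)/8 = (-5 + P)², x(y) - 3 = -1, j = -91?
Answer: 8703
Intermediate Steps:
x(y) = 2 (x(y) = 3 - 1 = 2)
R(P, C) = 8*(-5 + P)²
E(t) = -3 + t*(2 + t²) (E(t) = -3 + t*(t*t + 2) = -3 + t*(t² + 2) = -3 + t*(2 + t²))
R(-3, -1)*E(2) - 45*j = (8*(-5 - 3)²)*(-3 + 2³ + 2*2) - 45*(-91) = (8*(-8)²)*(-3 + 8 + 4) + 4095 = (8*64)*9 + 4095 = 512*9 + 4095 = 4608 + 4095 = 8703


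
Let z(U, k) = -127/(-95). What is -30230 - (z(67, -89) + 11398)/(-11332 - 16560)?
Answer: -80100557263/2649740 ≈ -30230.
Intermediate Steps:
z(U, k) = 127/95 (z(U, k) = -127*(-1/95) = 127/95)
-30230 - (z(67, -89) + 11398)/(-11332 - 16560) = -30230 - (127/95 + 11398)/(-11332 - 16560) = -30230 - 1082937/(95*(-27892)) = -30230 - 1082937*(-1)/(95*27892) = -30230 - 1*(-1082937/2649740) = -30230 + 1082937/2649740 = -80100557263/2649740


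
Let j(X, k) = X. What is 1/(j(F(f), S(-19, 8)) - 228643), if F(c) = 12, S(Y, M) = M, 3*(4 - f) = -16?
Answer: -1/228631 ≈ -4.3739e-6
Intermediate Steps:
f = 28/3 (f = 4 - ⅓*(-16) = 4 + 16/3 = 28/3 ≈ 9.3333)
1/(j(F(f), S(-19, 8)) - 228643) = 1/(12 - 228643) = 1/(-228631) = -1/228631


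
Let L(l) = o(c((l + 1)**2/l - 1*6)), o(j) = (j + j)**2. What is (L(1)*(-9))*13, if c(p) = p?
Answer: -1872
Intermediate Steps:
o(j) = 4*j**2 (o(j) = (2*j)**2 = 4*j**2)
L(l) = 4*(-6 + (1 + l)**2/l)**2 (L(l) = 4*((l + 1)**2/l - 1*6)**2 = 4*((1 + l)**2/l - 6)**2 = 4*(-6 + (1 + l)**2/l)**2)
(L(1)*(-9))*13 = ((4*(-(1 + 1)**2 + 6*1)**2/1**2)*(-9))*13 = ((4*1*(-1*2**2 + 6)**2)*(-9))*13 = ((4*1*(-1*4 + 6)**2)*(-9))*13 = ((4*1*(-4 + 6)**2)*(-9))*13 = ((4*1*2**2)*(-9))*13 = ((4*1*4)*(-9))*13 = (16*(-9))*13 = -144*13 = -1872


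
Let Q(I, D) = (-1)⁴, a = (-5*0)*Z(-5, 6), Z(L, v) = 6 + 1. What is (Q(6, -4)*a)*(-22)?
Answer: 0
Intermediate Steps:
Z(L, v) = 7
a = 0 (a = -5*0*7 = 0*7 = 0)
Q(I, D) = 1
(Q(6, -4)*a)*(-22) = (1*0)*(-22) = 0*(-22) = 0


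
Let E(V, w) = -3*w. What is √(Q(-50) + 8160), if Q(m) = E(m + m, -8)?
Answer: 2*√2046 ≈ 90.465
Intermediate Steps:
Q(m) = 24 (Q(m) = -3*(-8) = 24)
√(Q(-50) + 8160) = √(24 + 8160) = √8184 = 2*√2046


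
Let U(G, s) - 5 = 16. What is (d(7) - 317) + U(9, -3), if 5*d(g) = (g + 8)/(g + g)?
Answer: -4141/14 ≈ -295.79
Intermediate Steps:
U(G, s) = 21 (U(G, s) = 5 + 16 = 21)
d(g) = (8 + g)/(10*g) (d(g) = ((g + 8)/(g + g))/5 = ((8 + g)/((2*g)))/5 = ((8 + g)*(1/(2*g)))/5 = ((8 + g)/(2*g))/5 = (8 + g)/(10*g))
(d(7) - 317) + U(9, -3) = ((⅒)*(8 + 7)/7 - 317) + 21 = ((⅒)*(⅐)*15 - 317) + 21 = (3/14 - 317) + 21 = -4435/14 + 21 = -4141/14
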